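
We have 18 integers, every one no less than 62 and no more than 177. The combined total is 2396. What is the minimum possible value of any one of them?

Minimizing one value means maximizing the remaining 17.
The other 17 can take up 17 × 177 = 3009 ≥ 2396 − 62, so one integer can sit at its floor of 62.
Achievable: one at 62 and the other 17 totalling 2334, which fits since 17 × 62 ≤ 2334 ≤ 17 × 177.

62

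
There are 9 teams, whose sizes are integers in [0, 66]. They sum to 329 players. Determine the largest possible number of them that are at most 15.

Each value at 15 or below falls at least 66 − 15 = 51 short of the ceiling 66.
The ceiling total is 9 × 66 = 594, and we need 329, so at most ⌊(594 − 329)/51⌋ = 5 can be that low.
k = 5 is achieved by 5 values at 15 and 4 at 66, total 339; lower one of the 66's by 10 (still > 15) to reach 329.

5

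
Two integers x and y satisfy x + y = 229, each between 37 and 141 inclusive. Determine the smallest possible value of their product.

12408

xy = x(229 − x) is concave in x, so over [88, 141] it is minimized at an endpoint.
The extreme feasible split is x = 88, y = 141, giving xy = 12408.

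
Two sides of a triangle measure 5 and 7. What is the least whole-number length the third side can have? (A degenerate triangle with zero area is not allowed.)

3

The third side must exceed |5 − 7| = 2.
The smallest integer above 2 is 3.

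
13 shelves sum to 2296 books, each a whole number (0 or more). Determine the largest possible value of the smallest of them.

The 13 values sum to 2296, so their minimum is at most ⌊2296/13⌋ = 176.
Achievable: 5 of them at 176 and 8 at 177 total 2296.

176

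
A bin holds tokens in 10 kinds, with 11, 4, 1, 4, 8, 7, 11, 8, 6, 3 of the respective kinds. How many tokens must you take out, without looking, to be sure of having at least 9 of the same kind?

58

In the worst case you take as many as possible of each kind without reaching 9: 8 + 4 + 1 + 4 + 8 + 7 + 8 + 8 + 6 + 3 = 57.
The next one must give 9 of some kind, so 57 + 1 = 58.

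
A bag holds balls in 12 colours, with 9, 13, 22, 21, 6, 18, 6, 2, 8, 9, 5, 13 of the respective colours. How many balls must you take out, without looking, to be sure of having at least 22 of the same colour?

In the worst case you take as many as possible of each colour without reaching 22: 9 + 13 + 21 + 21 + 6 + 18 + 6 + 2 + 8 + 9 + 5 + 13 = 131.
The next one must give 22 of some colour, so 131 + 1 = 132.

132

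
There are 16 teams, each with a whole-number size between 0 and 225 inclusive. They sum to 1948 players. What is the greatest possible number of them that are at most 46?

Suppose k of them are at most 46. Those contribute at most 46 each and the rest at most 225 each.
So the total is at most 46k + 225(16 − k) = 3600 − 179k. This must still be ≥ 1948, so k ≤ 9.
k = 9 is achieved by 9 values at 46 and 7 at 225, total 1989; lower one of the 225's by 41 (still > 46) to reach 1948.

9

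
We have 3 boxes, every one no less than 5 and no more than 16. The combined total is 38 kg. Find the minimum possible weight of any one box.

To make one box as small as possible, make the other 2 as large as possible.
The other 2 contribute at most 2 × 16 = 32, leaving at least 38 − 32 = 6.
Since 6 ≥ 5, this is achievable: one at 6 and 2 at 16.

6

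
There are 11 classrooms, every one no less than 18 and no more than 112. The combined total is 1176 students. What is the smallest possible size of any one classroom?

Minimizing one value means maximizing the remaining 10.
The other 10 contribute at most 10 × 112 = 1120, leaving at least 1176 − 1120 = 56.
Since 56 ≥ 18, this is achievable: one at 56 and 10 at 112.

56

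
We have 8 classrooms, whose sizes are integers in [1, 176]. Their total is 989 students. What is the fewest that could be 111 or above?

Suppose at most 8 − j of them reach 111; then j values are ≤ 110 and the rest ≤ 176.
The total is then ≤ 110·j + 176·(8 − j) = 1408 − 66j. For this to be ≥ 989 we need j ≤ 6, so at least 8 − 6 = 2 must reach 111.
Exactly 2 works: 2 values at 176 and 6 at 110 total 1012; lower one of the high values by 23 (still ≥ 111) to hit 989.

2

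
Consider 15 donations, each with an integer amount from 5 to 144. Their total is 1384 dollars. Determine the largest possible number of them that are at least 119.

If k of the values are ≥ 119, the total is ≥ 119k + 5(15 − k).
Setting 119k + 5(15 − k) ≤ 1384 gives 114k ≤ 1309, so k ≤ 11.
k = 11 is achieved by 11 values at 119 and 4 at 5, total 1329; add 55 to one value (staying below 119) to reach 1384.

11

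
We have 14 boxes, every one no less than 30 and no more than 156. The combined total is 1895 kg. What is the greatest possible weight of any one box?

Maximizing one value means minimizing the remaining 13.
The other 13 contribute at least 13 × 30 = 390, leaving at most 1895 − 390 = 1505.
But each box is capped at 156, so the maximum is 156.
Achievable: one at 156 and the other 13 totalling 1739, which fits since 13 × 30 ≤ 1739 ≤ 13 × 156.

156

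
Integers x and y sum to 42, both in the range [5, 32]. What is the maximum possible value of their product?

441

xy = x(42 − x) is maximized when x is as near 42/2 as the bounds allow.
Taking x = 21 and y = 21 (both in [5, 32]) gives xy = 441.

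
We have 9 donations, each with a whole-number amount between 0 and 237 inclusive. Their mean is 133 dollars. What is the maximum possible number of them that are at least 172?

The total is 9 × 133 = 1197.
With k values at 172 or above and the rest at least 0, the sum is at least 0 + 172k.
Since the sum is 1197, we need 172k ≤ 1197, i.e. k ≤ 6.
k = 6 is achieved by 6 values at 172 and 3 at 0, total 1032; add 165 to one value (staying below 172) to reach 1197.

6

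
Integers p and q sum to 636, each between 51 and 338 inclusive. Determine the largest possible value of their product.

101124

For a fixed sum, the product pq is largest when p and q are as close as possible.
Taking p = 318 and q = 318 (both in [51, 338]) gives pq = 101124.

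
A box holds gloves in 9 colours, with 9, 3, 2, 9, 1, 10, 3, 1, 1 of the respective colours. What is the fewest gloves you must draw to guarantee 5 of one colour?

In the worst case you take as many as possible of each colour without reaching 5: 4 + 3 + 2 + 4 + 1 + 4 + 3 + 1 + 1 = 23.
The next one must give 5 of some colour, so 23 + 1 = 24.

24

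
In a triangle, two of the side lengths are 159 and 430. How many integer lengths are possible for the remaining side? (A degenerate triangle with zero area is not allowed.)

317

The triangle inequality gives |159 − 430| < c < 159 + 430, i.e. 271 < c < 589.
So c can be any integer from 272 to 588: 317 values.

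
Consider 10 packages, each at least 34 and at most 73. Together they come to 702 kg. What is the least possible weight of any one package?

45

To make one package as small as possible, make the other 9 as large as possible.
The other 9 contribute at most 9 × 73 = 657, leaving at least 702 − 657 = 45.
Since 45 ≥ 34, this is achievable: one at 45 and 9 at 73.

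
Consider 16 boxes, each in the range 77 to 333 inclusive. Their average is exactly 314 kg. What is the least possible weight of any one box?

77

To make one box as small as possible, make the other 15 as large as possible.
The total is 16 × 314 = 5024.
The other 15 can take up 15 × 333 = 4995 ≥ 5024 − 77, so one box can sit at its floor of 77.
Achievable: one at 77 and the other 15 totalling 4947, which fits since 15 × 77 ≤ 4947 ≤ 15 × 333.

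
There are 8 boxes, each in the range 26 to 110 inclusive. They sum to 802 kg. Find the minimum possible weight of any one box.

32

Minimizing one value means maximizing the remaining 7.
The other 7 contribute at most 7 × 110 = 770, leaving at least 802 − 770 = 32.
Since 32 ≥ 26, this is achievable: one at 32 and 7 at 110.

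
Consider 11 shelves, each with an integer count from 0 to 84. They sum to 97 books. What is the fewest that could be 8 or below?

Let j be the number exceeding 8. Then the total is ≥ 9·j + 0·(11 − j) = 0 + 9j.
So 9j ≤ 97 and j ≤ 10; hence at least 11 − 10 = 1 are ≤ 8.
Exactly 1 works: 1 value at 0 and 10 at 9 total 90; raise one of the low values by 7 (still ≤ 8) to hit 97.

1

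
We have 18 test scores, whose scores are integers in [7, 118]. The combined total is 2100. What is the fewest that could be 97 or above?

Each value short of 97 is at most 96, costing at least 118 − 96 = 22 against the maximum total of 2124.
We can afford to lose at most 2124 − 2100 = 24, so at most ⌊24/22⌋ = 1 fall short, and at least 17 are ≥ 97.
Exactly 17 works: 17 values at 118 and 1 at 96 total 2102; lower one of the high values by 2 (still ≥ 97) to hit 2100.

17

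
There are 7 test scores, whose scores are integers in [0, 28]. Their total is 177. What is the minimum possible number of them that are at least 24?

Each value short of 24 is at most 23, costing at least 28 − 23 = 5 against the maximum total of 196.
We can afford to lose at most 196 − 177 = 19, so at most ⌊19/5⌋ = 3 fall short, and at least 4 are ≥ 24.
Exactly 4 works: 4 values at 28 and 3 at 23 total 181; lower one of the high values by 4 (still ≥ 24) to hit 177.

4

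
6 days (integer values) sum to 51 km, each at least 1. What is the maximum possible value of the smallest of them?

The 6 values sum to 51, so their minimum is at most ⌊51/6⌋ = 8.
Taking 3 copies of 8 and 3 copies of 9 gives exactly 51, so 8 is attained.

8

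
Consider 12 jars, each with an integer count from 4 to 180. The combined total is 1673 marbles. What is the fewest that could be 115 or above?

5

If only k of them are at least 115, the other 12 − k are at most 114, so the total is at most k·180 + (12 − k)·114.
This must reach 1673, so k·180 + (12 − k)·114 ≥ 1673, giving k ≥ 5.
Exactly 5 works: 5 values at 180 and 7 at 114 total 1698; lower one of the high values by 25 (still ≥ 115) to hit 1673.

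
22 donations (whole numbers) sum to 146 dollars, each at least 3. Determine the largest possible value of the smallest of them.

The 22 values sum to 146, so their minimum is at most ⌊146/22⌋ = 6.
Taking 8 copies of 6 and 14 copies of 7 gives exactly 146, so 6 is attained.

6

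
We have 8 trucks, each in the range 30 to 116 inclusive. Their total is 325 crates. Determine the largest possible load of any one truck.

Maximizing one value means minimizing the remaining 7.
The other 7 contribute at least 7 × 30 = 210, leaving at most 325 − 210 = 115.
Since 115 ≤ 116, this is achievable: one at 115 and 7 at 30.

115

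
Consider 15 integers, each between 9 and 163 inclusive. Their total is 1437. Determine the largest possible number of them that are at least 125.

If k of the values are ≥ 125, the total is ≥ 125k + 9(15 − k).
Setting 125k + 9(15 − k) ≤ 1437 gives 116k ≤ 1302, so k ≤ 11.
k = 11 is achieved by 11 values at 125 and 4 at 9, total 1411; add 26 to one value (staying below 125) to reach 1437.

11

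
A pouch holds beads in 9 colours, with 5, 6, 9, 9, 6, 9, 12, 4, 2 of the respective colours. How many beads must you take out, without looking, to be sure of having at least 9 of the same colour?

In the worst case you take as many as possible of each colour without reaching 9: 5 + 6 + 8 + 8 + 6 + 8 + 8 + 4 + 2 = 55.
The next one must give 9 of some colour, so 55 + 1 = 56.

56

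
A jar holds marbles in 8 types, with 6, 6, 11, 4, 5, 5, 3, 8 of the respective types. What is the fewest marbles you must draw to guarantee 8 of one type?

In the worst case you take as many as possible of each type without reaching 8: 6 + 6 + 7 + 4 + 5 + 5 + 3 + 7 = 43.
The next one must give 8 of some type, so 43 + 1 = 44.

44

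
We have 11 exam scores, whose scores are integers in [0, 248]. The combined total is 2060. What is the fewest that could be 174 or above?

Suppose at most 11 − j of them reach 174; then j values are ≤ 173 and the rest ≤ 248.
The total is then ≤ 173·j + 248·(11 − j) = 2728 − 75j. For this to be ≥ 2060 we need j ≤ 8, so at least 11 − 8 = 3 must reach 174.
Exactly 3 works: 3 values at 248 and 8 at 173 total 2128; lower one of the high values by 68 (still ≥ 174) to hit 2060.

3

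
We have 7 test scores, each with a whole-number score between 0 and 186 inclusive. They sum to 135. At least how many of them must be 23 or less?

2

Let j be the number exceeding 23. Then the total is ≥ 24·j + 0·(7 − j) = 0 + 24j.
So 24j ≤ 135 and j ≤ 5; hence at least 7 − 5 = 2 are ≤ 23.
Exactly 2 works: 2 values at 0 and 5 at 24 total 120; raise one of the low values by 15 (still ≤ 23) to hit 135.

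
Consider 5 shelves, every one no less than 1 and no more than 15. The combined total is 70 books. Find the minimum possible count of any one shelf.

10

Minimizing one value means maximizing the remaining 4.
The other 4 contribute at most 4 × 15 = 60, leaving at least 70 − 60 = 10.
Since 10 ≥ 1, this is achievable: one at 10 and 4 at 15.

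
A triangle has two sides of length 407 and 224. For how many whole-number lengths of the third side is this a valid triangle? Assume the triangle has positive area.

447

The triangle inequality gives |407 − 224| < c < 407 + 224, i.e. 183 < c < 631.
So c can be any integer from 184 to 630: 447 values.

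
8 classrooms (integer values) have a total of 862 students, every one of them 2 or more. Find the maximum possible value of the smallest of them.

107

The average is 862/8 < 108, so some value is ≤ 107.
Equality holds with 2 values of 107 and 6 values of 108.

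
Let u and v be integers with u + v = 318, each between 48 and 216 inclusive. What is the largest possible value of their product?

For a fixed sum, the product uv is largest when u and v are as close as possible.
Taking u = 159 and v = 159 (both in [48, 216]) gives uv = 25281.

25281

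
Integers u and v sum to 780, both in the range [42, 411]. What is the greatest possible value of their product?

152100

For a fixed sum, the product uv is largest when u and v are as close as possible.
Taking u = 390 and v = 390 (both in [42, 411]) gives uv = 152100.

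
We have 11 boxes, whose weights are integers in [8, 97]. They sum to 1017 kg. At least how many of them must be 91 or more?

If only k of them are at least 91, the other 11 − k are at most 90, so the total is at most k·97 + (11 − k)·90.
This must reach 1017, so k·97 + (11 − k)·90 ≥ 1017, giving k ≥ 4.
Exactly 4 works: 4 values at 97 and 7 at 90 total 1018; lower one of the high values by 1 (still ≥ 91) to hit 1017.

4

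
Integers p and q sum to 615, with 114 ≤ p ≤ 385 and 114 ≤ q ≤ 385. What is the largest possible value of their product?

With p + q fixed, pq peaks when the two are closest together.
Taking p = 307 and q = 308 (both in [114, 385]) gives pq = 94556.

94556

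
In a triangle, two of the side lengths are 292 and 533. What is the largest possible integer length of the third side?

824

The third side must be less than 292 + 533 = 825.
The largest integer below 825 is 824.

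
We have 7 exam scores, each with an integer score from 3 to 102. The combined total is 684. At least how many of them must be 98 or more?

Each value short of 98 is at most 97, costing at least 102 − 97 = 5 against the maximum total of 714.
We can afford to lose at most 714 − 684 = 30, so at most ⌊30/5⌋ = 6 fall short, and at least 1 are ≥ 98.
Exactly 1 works: 1 value at 102 and 6 at 97 total 684.

1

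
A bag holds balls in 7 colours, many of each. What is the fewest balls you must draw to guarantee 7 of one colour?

You could draw 6 of every colour without reaching 7 of any — 42 in all.
One more forces 7 of some colour, so 42 + 1 = 43.

43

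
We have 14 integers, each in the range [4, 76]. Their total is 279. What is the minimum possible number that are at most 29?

6

Let j be the number exceeding 29. Then the total is ≥ 30·j + 4·(14 − j) = 56 + 26j.
So 26j ≤ 223 and j ≤ 8; hence at least 14 − 8 = 6 are ≤ 29.
Exactly 6 works: 6 values at 4 and 8 at 30 total 264; raise one of the low values by 15 (still ≤ 29) to hit 279.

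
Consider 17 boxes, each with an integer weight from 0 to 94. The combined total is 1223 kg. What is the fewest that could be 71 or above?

Suppose at most 17 − j of them reach 71; then j values are ≤ 70 and the rest ≤ 94.
The total is then ≤ 70·j + 94·(17 − j) = 1598 − 24j. For this to be ≥ 1223 we need j ≤ 15, so at least 17 − 15 = 2 must reach 71.
Exactly 2 works: 2 values at 94 and 15 at 70 total 1238; lower one of the high values by 15 (still ≥ 71) to hit 1223.

2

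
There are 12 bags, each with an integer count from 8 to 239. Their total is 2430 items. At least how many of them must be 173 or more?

If only k of them are at least 173, the other 12 − k are at most 172, so the total is at most k·239 + (12 − k)·172.
This must reach 2430, so k·239 + (12 − k)·172 ≥ 2430, giving k ≥ 6.
Exactly 6 works: 6 values at 239 and 6 at 172 total 2466; lower one of the high values by 36 (still ≥ 173) to hit 2430.

6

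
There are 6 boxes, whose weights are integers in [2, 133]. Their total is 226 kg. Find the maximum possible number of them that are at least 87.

With k values at 87 or above and the rest at least 2, the sum is at least 12 + 85k.
Since the sum is 226, we need 85k ≤ 214, i.e. k ≤ 2.
k = 2 is achieved by 2 values at 87 and 4 at 2, total 182; add 44 to one value (staying below 87) to reach 226.

2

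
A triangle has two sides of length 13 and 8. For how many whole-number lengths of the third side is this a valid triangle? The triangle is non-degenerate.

The triangle inequality gives |13 − 8| < c < 13 + 8, i.e. 5 < c < 21.
So c can be any integer from 6 to 20: 15 values.

15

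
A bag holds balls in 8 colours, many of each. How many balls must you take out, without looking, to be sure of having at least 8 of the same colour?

In the worst case you draw 7 of each of the 8 colours: 8 × 7 = 56.
One more forces 8 of some colour, so 56 + 1 = 57.

57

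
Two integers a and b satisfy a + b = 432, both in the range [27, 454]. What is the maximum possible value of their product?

ab = a(432 − a) is maximized when a is as near 432/2 as the bounds allow.
Taking a = 216 and b = 216 (both in [27, 454]) gives ab = 46656.

46656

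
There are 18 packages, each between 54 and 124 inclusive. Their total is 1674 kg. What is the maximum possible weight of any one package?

To make one package as large as possible, make the other 17 as small as possible.
The other 17 contribute at least 17 × 54 = 918, leaving at most 1674 − 918 = 756.
But each package is capped at 124, so the maximum is 124.
Achievable: one at 124 and the other 17 totalling 1550, which fits since 17 × 54 ≤ 1550 ≤ 17 × 124.

124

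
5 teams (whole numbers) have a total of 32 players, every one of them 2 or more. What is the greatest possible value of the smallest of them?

The 5 values sum to 32, so their minimum is at most ⌊32/5⌋ = 6.
Achievable: 3 of them at 6 and 2 at 7 total 32.

6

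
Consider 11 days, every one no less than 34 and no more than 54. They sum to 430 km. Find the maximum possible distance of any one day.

To make one day as large as possible, make the other 10 as small as possible.
The other 10 contribute at least 10 × 34 = 340, leaving at most 430 − 340 = 90.
But each day is capped at 54, so the maximum is 54.
Achievable: one at 54 and the other 10 totalling 376, which fits since 10 × 34 ≤ 376 ≤ 10 × 54.

54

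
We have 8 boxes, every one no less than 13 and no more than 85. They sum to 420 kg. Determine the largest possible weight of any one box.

Maximizing one value means minimizing the remaining 7.
The other 7 contribute at least 7 × 13 = 91, leaving at most 420 − 91 = 329.
But each box is capped at 85, so the maximum is 85.
Achievable: one at 85 and the other 7 totalling 335, which fits since 7 × 13 ≤ 335 ≤ 7 × 85.

85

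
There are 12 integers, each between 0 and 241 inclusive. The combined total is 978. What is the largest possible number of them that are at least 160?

6

Suppose k of them are at least 160. Those contribute at least 160 each and the other 12 − k at least 0 each.
So the total is at least 160k + 0(12 − k) = 0 + 160k. This must be ≤ 978, giving k ≤ 6.
k = 6 is achieved by 6 values at 160 and 6 at 0, total 960; add 18 to one value (staying below 160) to reach 978.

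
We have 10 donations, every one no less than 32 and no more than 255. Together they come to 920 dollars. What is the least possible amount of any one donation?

Minimizing one value means maximizing the remaining 9.
The other 9 can take up 9 × 255 = 2295 ≥ 920 − 32, so one donation can sit at its floor of 32.
Achievable: one at 32 and the other 9 totalling 888, which fits since 9 × 32 ≤ 888 ≤ 9 × 255.

32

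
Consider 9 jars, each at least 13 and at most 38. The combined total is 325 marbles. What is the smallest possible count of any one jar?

21

To make one jar as small as possible, make the other 8 as large as possible.
The other 8 contribute at most 8 × 38 = 304, leaving at least 325 − 304 = 21.
Since 21 ≥ 13, this is achievable: one at 21 and 8 at 38.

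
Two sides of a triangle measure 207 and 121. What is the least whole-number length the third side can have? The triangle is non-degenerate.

87

The third side must exceed |207 − 121| = 86.
The smallest integer above 86 is 87.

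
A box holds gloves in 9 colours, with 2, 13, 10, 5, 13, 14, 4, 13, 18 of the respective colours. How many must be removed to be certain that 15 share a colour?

In the worst case you take as many as possible of each colour without reaching 15: 2 + 13 + 10 + 5 + 13 + 14 + 4 + 13 + 14 = 88.
The next one must give 15 of some colour, so 88 + 1 = 89.

89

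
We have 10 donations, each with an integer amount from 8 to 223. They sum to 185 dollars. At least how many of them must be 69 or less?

9

Each value above 69 is at least 70, contributing at least 70 − 8 = 62 above the floor 8.
The sum exceeds the floor total 80 by 105, so at most ⌊105/62⌋ = 1 exceed 69, and at least 9 are ≤ 69.
Exactly 9 works: 9 values at 8 and 1 at 70 total 142; raise one of the low values by 43 (still ≤ 69) to hit 185.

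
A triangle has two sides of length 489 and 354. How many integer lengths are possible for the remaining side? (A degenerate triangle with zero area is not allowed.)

The triangle inequality gives |489 − 354| < c < 489 + 354, i.e. 135 < c < 843.
So c can be any integer from 136 to 842: 707 values.

707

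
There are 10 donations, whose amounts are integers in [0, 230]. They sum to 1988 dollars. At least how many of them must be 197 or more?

1

Suppose at most 10 − j of them reach 197; then j values are ≤ 196 and the rest ≤ 230.
The total is then ≤ 196·j + 230·(10 − j) = 2300 − 34j. For this to be ≥ 1988 we need j ≤ 9, so at least 10 − 9 = 1 must reach 197.
Exactly 1 works: 1 value at 230 and 9 at 196 total 1994; lower one of the high values by 6 (still ≥ 197) to hit 1988.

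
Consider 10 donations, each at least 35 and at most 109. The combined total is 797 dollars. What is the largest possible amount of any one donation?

To make one donation as large as possible, make the other 9 as small as possible.
The other 9 contribute at least 9 × 35 = 315, leaving at most 797 − 315 = 482.
But each donation is capped at 109, so the maximum is 109.
Achievable: one at 109 and the other 9 totalling 688, which fits since 9 × 35 ≤ 688 ≤ 9 × 109.

109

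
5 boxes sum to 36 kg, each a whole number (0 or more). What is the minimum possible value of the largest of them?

8

The 5 values sum to 36, so their maximum is at least ⌈36/5⌉ = 8.
Taking 4 copies of 7 and 1 copy of 8 gives exactly 36, so 8 is attained.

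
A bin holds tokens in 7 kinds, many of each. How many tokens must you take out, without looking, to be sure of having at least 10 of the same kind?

64

In the worst case you draw 9 of each of the 7 kinds: 7 × 9 = 63.
One more forces 10 of some kind, so 63 + 1 = 64.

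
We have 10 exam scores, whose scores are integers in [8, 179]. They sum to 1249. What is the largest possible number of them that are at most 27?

Suppose k of them are at most 27. Those contribute at most 27 each and the rest at most 179 each.
So the total is at most 27k + 179(10 − k) = 1790 − 152k. This must still be ≥ 1249, so k ≤ 3.
k = 3 is achieved by 3 values at 27 and 7 at 179, total 1334; lower one of the 179's by 85 (still > 27) to reach 1249.

3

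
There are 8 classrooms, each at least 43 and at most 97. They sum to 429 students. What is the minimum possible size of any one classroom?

43

To make one classroom as small as possible, make the other 7 as large as possible.
The other 7 can take up 7 × 97 = 679 ≥ 429 − 43, so one classroom can sit at its floor of 43.
Achievable: one at 43 and the other 7 totalling 386, which fits since 7 × 43 ≤ 386 ≤ 7 × 97.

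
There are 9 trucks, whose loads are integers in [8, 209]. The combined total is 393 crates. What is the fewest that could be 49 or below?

2

If only k of them are at most 49, the other 9 − k are at least 50, so the total is at least (9 − k)·50 + k·8.
This is ≤ 393, so (9 − k)·50 + 8k ≤ 393, which gives k ≥ 2.
Exactly 2 works: 2 values at 8 and 7 at 50 total 366; raise one of the low values by 27 (still ≤ 49) to hit 393.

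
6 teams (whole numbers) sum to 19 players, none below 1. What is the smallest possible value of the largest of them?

The average is 19/6 > 3, so not all 6 can be 3 or less; the largest is ≥ 4.
Achievable: 1 of them at 4 and 5 at 3 total 19.

4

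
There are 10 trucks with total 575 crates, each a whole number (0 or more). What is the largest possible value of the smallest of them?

The 10 values sum to 575, so their minimum is at most ⌊575/10⌋ = 57.
Equality holds with 5 values of 57 and 5 values of 58.

57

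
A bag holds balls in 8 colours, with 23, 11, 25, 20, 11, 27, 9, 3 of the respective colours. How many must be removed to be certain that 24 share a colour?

124

In the worst case you take as many as possible of each colour without reaching 24: 23 + 11 + 23 + 20 + 11 + 23 + 9 + 3 = 123.
The next one must give 24 of some colour, so 123 + 1 = 124.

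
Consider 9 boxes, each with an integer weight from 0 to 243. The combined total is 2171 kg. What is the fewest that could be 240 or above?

Each value short of 240 is at most 239, costing at least 243 − 239 = 4 against the maximum total of 2187.
We can afford to lose at most 2187 − 2171 = 16, so at most ⌊16/4⌋ = 4 fall short, and at least 5 are ≥ 240.
Exactly 5 works: 5 values at 243 and 4 at 239 total 2171.

5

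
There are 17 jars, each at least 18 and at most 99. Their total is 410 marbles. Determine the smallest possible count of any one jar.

To make one jar as small as possible, make the other 16 as large as possible.
The other 16 can take up 16 × 99 = 1584 ≥ 410 − 18, so one jar can sit at its floor of 18.
Achievable: one at 18 and the other 16 totalling 392, which fits since 16 × 18 ≤ 392 ≤ 16 × 99.

18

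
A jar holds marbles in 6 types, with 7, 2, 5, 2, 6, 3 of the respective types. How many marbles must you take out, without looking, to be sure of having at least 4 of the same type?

17

In the worst case you take as many as possible of each type without reaching 4: 3 + 2 + 3 + 2 + 3 + 3 = 16.
The next one must give 4 of some type, so 16 + 1 = 17.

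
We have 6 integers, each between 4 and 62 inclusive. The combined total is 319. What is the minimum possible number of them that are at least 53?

Suppose at most 6 − j of them reach 53; then j values are ≤ 52 and the rest ≤ 62.
The total is then ≤ 52·j + 62·(6 − j) = 372 − 10j. For this to be ≥ 319 we need j ≤ 5, so at least 6 − 5 = 1 must reach 53.
Exactly 1 works: 1 value at 62 and 5 at 52 total 322; lower one of the high values by 3 (still ≥ 53) to hit 319.

1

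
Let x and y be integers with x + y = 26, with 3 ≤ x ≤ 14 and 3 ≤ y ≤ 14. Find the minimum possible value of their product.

Since x + y is fixed, pushing one of them to its bound minimizes the product.
At the endpoint x = 12, y = 26 − 12 = 14, so xy = 12 × 14 = 168.

168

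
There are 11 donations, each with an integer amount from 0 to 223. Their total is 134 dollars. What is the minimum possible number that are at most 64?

9

If only k of them are at most 64, the other 11 − k are at least 65, so the total is at least (11 − k)·65 + k·0.
This is ≤ 134, so (11 − k)·65 + 0k ≤ 134, which gives k ≥ 9.
Exactly 9 works: 9 values at 0 and 2 at 65 total 130; raise one of the low values by 4 (still ≤ 64) to hit 134.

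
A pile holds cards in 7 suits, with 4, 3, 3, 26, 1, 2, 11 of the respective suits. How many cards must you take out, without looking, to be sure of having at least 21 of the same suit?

45

In the worst case you take as many as possible of each suit without reaching 21: 4 + 3 + 3 + 20 + 1 + 2 + 11 = 44.
The next one must give 21 of some suit, so 44 + 1 = 45.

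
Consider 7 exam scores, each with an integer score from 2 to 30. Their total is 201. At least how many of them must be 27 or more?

If only k of them are at least 27, the other 7 − k are at most 26, so the total is at most k·30 + (7 − k)·26.
This must reach 201, so k·30 + (7 − k)·26 ≥ 201, giving k ≥ 5.
Exactly 5 works: 5 values at 30 and 2 at 26 total 202; lower one of the high values by 1 (still ≥ 27) to hit 201.

5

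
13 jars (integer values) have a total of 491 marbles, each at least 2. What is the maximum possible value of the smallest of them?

37

The average is 491/13 < 38, so some value is ≤ 37.
Taking 3 copies of 37 and 10 copies of 38 gives exactly 491, so 37 is attained.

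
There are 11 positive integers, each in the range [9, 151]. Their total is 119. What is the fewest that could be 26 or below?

10

If only k of them are at most 26, the other 11 − k are at least 27, so the total is at least (11 − k)·27 + k·9.
This is ≤ 119, so (11 − k)·27 + 9k ≤ 119, which gives k ≥ 10.
Exactly 10 works: 10 values at 9 and 1 at 27 total 117; raise one of the low values by 2 (still ≤ 26) to hit 119.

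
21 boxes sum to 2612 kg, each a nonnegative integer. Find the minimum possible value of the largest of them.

125

If every one of the 21 were at most 124, the total would be at most 21 × 124 = 2604 < 2612.
Equality holds with 8 values of 125 and 13 values of 124.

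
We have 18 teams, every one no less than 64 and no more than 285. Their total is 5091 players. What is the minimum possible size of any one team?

246

Minimizing one value means maximizing the remaining 17.
The other 17 contribute at most 17 × 285 = 4845, leaving at least 5091 − 4845 = 246.
Since 246 ≥ 64, this is achievable: one at 246 and 17 at 285.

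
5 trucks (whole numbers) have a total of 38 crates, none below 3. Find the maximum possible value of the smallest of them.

7

If every one of the 5 were at least 8, the total would be at least 5 × 8 = 40 > 38.
Achievable: 2 of them at 7 and 3 at 8 total 38.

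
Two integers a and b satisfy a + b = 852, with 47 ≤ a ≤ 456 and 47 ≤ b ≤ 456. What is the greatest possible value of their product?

181476

With a + b fixed, ab peaks when the two are closest together.
Taking a = 426 and b = 426 (both in [47, 456]) gives ab = 181476.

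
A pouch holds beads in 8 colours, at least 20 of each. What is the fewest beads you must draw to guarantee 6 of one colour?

In the worst case you draw 5 of each of the 8 colours: 8 × 5 = 40.
One more forces 6 of some colour, so 40 + 1 = 41.

41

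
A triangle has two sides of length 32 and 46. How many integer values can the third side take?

The triangle inequality gives |32 − 46| < c < 32 + 46, i.e. 14 < c < 78.
So c can be any integer from 15 to 77: 63 values.

63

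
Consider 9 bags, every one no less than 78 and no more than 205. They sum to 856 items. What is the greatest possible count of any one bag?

Maximizing one value means minimizing the remaining 8.
The other 8 contribute at least 8 × 78 = 624, leaving at most 856 − 624 = 232.
But each bag is capped at 205, so the maximum is 205.
Achievable: one at 205 and the other 8 totalling 651, which fits since 8 × 78 ≤ 651 ≤ 8 × 205.

205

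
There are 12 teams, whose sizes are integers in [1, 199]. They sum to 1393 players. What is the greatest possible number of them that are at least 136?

With k values at 136 or above and the rest at least 1, the sum is at least 12 + 135k.
Since the sum is 1393, we need 135k ≤ 1381, i.e. k ≤ 10.
k = 10 is achieved by 10 values at 136 and 2 at 1, total 1362; add 31 to one value (staying below 136) to reach 1393.

10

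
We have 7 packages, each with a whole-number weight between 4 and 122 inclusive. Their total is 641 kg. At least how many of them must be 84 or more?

2

Suppose at most 7 − j of them reach 84; then j values are ≤ 83 and the rest ≤ 122.
The total is then ≤ 83·j + 122·(7 − j) = 854 − 39j. For this to be ≥ 641 we need j ≤ 5, so at least 7 − 5 = 2 must reach 84.
Exactly 2 works: 2 values at 122 and 5 at 83 total 659; lower one of the high values by 18 (still ≥ 84) to hit 641.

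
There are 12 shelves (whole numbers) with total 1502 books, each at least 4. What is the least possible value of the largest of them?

Some value must be at least ⌈1502/12⌉ = 126, since 12 × 125 = 1500 < 1502.
Equality holds with 2 values of 126 and 10 values of 125.

126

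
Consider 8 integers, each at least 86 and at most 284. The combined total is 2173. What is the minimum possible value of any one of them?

185

To make one integer as small as possible, make the other 7 as large as possible.
The other 7 contribute at most 7 × 284 = 1988, leaving at least 2173 − 1988 = 185.
Since 185 ≥ 86, this is achievable: one at 185 and 7 at 284.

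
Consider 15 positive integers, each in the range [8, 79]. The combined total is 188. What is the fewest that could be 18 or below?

If only k of them are at most 18, the other 15 − k are at least 19, so the total is at least (15 − k)·19 + k·8.
This is ≤ 188, so (15 − k)·19 + 8k ≤ 188, which gives k ≥ 9.
Exactly 9 works: 9 values at 8 and 6 at 19 total 186; raise one of the low values by 2 (still ≤ 18) to hit 188.

9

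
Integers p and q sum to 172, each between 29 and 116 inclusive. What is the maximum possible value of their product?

pq = p(172 − p) is maximized when p is as near 172/2 as the bounds allow.
Taking p = 86 and q = 86 (both in [29, 116]) gives pq = 7396.

7396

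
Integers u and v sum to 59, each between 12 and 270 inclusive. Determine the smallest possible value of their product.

564

uv = u(59 − u) is concave in u, so over [12, 47] it is minimized at an endpoint.
At the endpoint u = 12, v = 59 − 12 = 47, so uv = 12 × 47 = 564.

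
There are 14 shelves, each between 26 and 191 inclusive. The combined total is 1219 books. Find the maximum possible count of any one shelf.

191

To make one shelf as large as possible, make the other 13 as small as possible.
The other 13 contribute at least 13 × 26 = 338, leaving at most 1219 − 338 = 881.
But each shelf is capped at 191, so the maximum is 191.
Achievable: one at 191 and the other 13 totalling 1028, which fits since 13 × 26 ≤ 1028 ≤ 13 × 191.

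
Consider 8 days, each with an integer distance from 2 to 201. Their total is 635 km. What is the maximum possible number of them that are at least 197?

Suppose k of them are at least 197. Those contribute at least 197 each and the other 8 − k at least 2 each.
So the total is at least 197k + 2(8 − k) = 16 + 195k. This must be ≤ 635, giving k ≤ 3.
k = 3 is achieved by 3 values at 197 and 5 at 2, total 601; add 34 to one value (staying below 197) to reach 635.

3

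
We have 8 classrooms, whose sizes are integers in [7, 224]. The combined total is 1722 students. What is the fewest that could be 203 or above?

5

Each value short of 203 is at most 202, costing at least 224 − 202 = 22 against the maximum total of 1792.
We can afford to lose at most 1792 − 1722 = 70, so at most ⌊70/22⌋ = 3 fall short, and at least 5 are ≥ 203.
Exactly 5 works: 5 values at 224 and 3 at 202 total 1726; lower one of the high values by 4 (still ≥ 203) to hit 1722.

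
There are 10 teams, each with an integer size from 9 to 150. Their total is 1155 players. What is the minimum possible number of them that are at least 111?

2

Each value short of 111 is at most 110, costing at least 150 − 110 = 40 against the maximum total of 1500.
We can afford to lose at most 1500 − 1155 = 345, so at most ⌊345/40⌋ = 8 fall short, and at least 2 are ≥ 111.
Exactly 2 works: 2 values at 150 and 8 at 110 total 1180; lower one of the high values by 25 (still ≥ 111) to hit 1155.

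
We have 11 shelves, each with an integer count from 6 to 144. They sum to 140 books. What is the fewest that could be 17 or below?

Each value above 17 is at least 18, contributing at least 18 − 6 = 12 above the floor 6.
The sum exceeds the floor total 66 by 74, so at most ⌊74/12⌋ = 6 exceed 17, and at least 5 are ≤ 17.
Exactly 5 works: 5 values at 6 and 6 at 18 total 138; raise one of the low values by 2 (still ≤ 17) to hit 140.

5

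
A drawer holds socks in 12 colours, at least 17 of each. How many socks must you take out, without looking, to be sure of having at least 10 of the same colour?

In the worst case you draw 9 of each of the 12 colours: 12 × 9 = 108.
One more forces 10 of some colour, so 108 + 1 = 109.

109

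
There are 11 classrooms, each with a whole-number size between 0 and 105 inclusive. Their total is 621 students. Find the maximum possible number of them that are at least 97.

6

If k of the values are ≥ 97, the total is ≥ 97k + 0(11 − k).
Setting 97k + 0(11 − k) ≤ 621 gives 97k ≤ 621, so k ≤ 6.
k = 6 is achieved by 6 values at 97 and 5 at 0, total 582; add 39 to one value (staying below 97) to reach 621.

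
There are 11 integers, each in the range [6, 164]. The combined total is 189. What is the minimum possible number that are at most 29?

6

If only k of them are at most 29, the other 11 − k are at least 30, so the total is at least (11 − k)·30 + k·6.
This is ≤ 189, so (11 − k)·30 + 6k ≤ 189, which gives k ≥ 6.
Exactly 6 works: 6 values at 6 and 5 at 30 total 186; raise one of the low values by 3 (still ≤ 29) to hit 189.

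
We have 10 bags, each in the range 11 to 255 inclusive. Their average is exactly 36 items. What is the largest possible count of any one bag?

255

To make one bag as large as possible, make the other 9 as small as possible.
The total is 10 × 36 = 360.
The other 9 contribute at least 9 × 11 = 99, leaving at most 360 − 99 = 261.
But each bag is capped at 255, so the maximum is 255.
Achievable: one at 255 and the other 9 totalling 105, which fits since 9 × 11 ≤ 105 ≤ 9 × 255.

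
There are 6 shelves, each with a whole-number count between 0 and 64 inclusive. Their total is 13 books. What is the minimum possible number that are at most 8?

5

If only k of them are at most 8, the other 6 − k are at least 9, so the total is at least (6 − k)·9 + k·0.
This is ≤ 13, so (6 − k)·9 + 0k ≤ 13, which gives k ≥ 5.
Exactly 5 works: 5 values at 0 and 1 at 9 total 9; raise one of the low values by 4 (still ≤ 8) to hit 13.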